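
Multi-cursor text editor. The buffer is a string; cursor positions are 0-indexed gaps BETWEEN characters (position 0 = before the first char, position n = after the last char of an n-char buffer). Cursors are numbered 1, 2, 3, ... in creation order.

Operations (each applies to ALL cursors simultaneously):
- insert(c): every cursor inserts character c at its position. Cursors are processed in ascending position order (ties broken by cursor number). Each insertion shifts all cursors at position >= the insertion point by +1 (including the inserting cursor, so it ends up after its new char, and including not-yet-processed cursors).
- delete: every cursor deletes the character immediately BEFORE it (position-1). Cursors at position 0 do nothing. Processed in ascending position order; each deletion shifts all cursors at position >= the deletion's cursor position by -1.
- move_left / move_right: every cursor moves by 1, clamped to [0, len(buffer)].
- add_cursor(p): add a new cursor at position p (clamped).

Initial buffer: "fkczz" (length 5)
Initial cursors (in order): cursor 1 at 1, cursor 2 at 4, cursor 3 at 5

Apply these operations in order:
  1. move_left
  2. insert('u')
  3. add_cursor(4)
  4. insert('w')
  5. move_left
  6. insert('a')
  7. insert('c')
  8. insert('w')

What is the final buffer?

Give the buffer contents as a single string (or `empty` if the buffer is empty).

Answer: uacwwfkcacwwuacwwzuacwwz

Derivation:
After op 1 (move_left): buffer="fkczz" (len 5), cursors c1@0 c2@3 c3@4, authorship .....
After op 2 (insert('u')): buffer="ufkcuzuz" (len 8), cursors c1@1 c2@5 c3@7, authorship 1...2.3.
After op 3 (add_cursor(4)): buffer="ufkcuzuz" (len 8), cursors c1@1 c4@4 c2@5 c3@7, authorship 1...2.3.
After op 4 (insert('w')): buffer="uwfkcwuwzuwz" (len 12), cursors c1@2 c4@6 c2@8 c3@11, authorship 11...422.33.
After op 5 (move_left): buffer="uwfkcwuwzuwz" (len 12), cursors c1@1 c4@5 c2@7 c3@10, authorship 11...422.33.
After op 6 (insert('a')): buffer="uawfkcawuawzuawz" (len 16), cursors c1@2 c4@7 c2@10 c3@14, authorship 111...44222.333.
After op 7 (insert('c')): buffer="uacwfkcacwuacwzuacwz" (len 20), cursors c1@3 c4@9 c2@13 c3@18, authorship 1111...4442222.3333.
After op 8 (insert('w')): buffer="uacwwfkcacwwuacwwzuacwwz" (len 24), cursors c1@4 c4@11 c2@16 c3@22, authorship 11111...444422222.33333.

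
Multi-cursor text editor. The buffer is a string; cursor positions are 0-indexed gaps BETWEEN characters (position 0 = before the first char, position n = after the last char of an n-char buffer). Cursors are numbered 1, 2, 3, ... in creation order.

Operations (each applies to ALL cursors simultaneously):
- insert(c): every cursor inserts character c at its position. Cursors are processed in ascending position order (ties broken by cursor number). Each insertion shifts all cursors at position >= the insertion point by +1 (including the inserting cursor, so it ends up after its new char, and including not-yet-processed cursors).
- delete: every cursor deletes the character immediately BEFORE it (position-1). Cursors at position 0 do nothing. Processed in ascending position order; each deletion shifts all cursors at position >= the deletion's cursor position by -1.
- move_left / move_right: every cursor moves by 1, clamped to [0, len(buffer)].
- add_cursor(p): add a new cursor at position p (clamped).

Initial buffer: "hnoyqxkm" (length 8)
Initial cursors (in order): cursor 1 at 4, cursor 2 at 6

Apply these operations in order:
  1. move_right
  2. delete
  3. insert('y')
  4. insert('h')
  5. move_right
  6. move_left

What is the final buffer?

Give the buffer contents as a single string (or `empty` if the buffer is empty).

Answer: hnoyyhxyhm

Derivation:
After op 1 (move_right): buffer="hnoyqxkm" (len 8), cursors c1@5 c2@7, authorship ........
After op 2 (delete): buffer="hnoyxm" (len 6), cursors c1@4 c2@5, authorship ......
After op 3 (insert('y')): buffer="hnoyyxym" (len 8), cursors c1@5 c2@7, authorship ....1.2.
After op 4 (insert('h')): buffer="hnoyyhxyhm" (len 10), cursors c1@6 c2@9, authorship ....11.22.
After op 5 (move_right): buffer="hnoyyhxyhm" (len 10), cursors c1@7 c2@10, authorship ....11.22.
After op 6 (move_left): buffer="hnoyyhxyhm" (len 10), cursors c1@6 c2@9, authorship ....11.22.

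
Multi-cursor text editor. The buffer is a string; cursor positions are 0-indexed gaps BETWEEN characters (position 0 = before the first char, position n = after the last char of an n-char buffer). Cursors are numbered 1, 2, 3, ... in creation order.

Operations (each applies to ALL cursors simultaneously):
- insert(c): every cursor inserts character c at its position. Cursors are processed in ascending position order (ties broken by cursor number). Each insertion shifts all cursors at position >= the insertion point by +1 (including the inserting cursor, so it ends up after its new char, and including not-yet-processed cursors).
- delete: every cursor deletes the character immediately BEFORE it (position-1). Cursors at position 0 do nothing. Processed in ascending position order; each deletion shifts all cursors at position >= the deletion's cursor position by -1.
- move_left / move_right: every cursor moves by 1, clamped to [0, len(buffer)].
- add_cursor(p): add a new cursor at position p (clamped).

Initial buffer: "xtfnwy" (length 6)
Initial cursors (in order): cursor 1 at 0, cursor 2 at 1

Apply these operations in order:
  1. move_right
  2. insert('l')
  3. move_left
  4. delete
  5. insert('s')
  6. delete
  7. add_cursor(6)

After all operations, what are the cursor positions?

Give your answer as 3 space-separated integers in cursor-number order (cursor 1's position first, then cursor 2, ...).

After op 1 (move_right): buffer="xtfnwy" (len 6), cursors c1@1 c2@2, authorship ......
After op 2 (insert('l')): buffer="xltlfnwy" (len 8), cursors c1@2 c2@4, authorship .1.2....
After op 3 (move_left): buffer="xltlfnwy" (len 8), cursors c1@1 c2@3, authorship .1.2....
After op 4 (delete): buffer="llfnwy" (len 6), cursors c1@0 c2@1, authorship 12....
After op 5 (insert('s')): buffer="slslfnwy" (len 8), cursors c1@1 c2@3, authorship 1122....
After op 6 (delete): buffer="llfnwy" (len 6), cursors c1@0 c2@1, authorship 12....
After op 7 (add_cursor(6)): buffer="llfnwy" (len 6), cursors c1@0 c2@1 c3@6, authorship 12....

Answer: 0 1 6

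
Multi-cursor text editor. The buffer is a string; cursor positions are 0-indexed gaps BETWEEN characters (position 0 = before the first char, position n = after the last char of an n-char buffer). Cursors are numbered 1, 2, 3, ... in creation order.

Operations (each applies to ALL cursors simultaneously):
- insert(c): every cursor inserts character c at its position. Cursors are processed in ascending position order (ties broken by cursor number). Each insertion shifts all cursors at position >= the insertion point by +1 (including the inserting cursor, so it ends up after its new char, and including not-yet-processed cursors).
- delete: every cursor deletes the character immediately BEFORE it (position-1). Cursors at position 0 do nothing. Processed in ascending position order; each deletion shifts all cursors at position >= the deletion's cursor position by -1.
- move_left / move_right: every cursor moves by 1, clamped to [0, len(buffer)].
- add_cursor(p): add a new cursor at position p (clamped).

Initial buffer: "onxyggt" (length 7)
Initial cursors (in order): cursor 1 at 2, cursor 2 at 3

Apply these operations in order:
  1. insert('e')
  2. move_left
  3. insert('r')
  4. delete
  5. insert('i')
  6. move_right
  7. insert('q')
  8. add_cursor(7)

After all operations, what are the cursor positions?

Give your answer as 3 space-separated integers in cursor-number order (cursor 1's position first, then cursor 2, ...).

Answer: 5 9 7

Derivation:
After op 1 (insert('e')): buffer="onexeyggt" (len 9), cursors c1@3 c2@5, authorship ..1.2....
After op 2 (move_left): buffer="onexeyggt" (len 9), cursors c1@2 c2@4, authorship ..1.2....
After op 3 (insert('r')): buffer="onrexreyggt" (len 11), cursors c1@3 c2@6, authorship ..11.22....
After op 4 (delete): buffer="onexeyggt" (len 9), cursors c1@2 c2@4, authorship ..1.2....
After op 5 (insert('i')): buffer="oniexieyggt" (len 11), cursors c1@3 c2@6, authorship ..11.22....
After op 6 (move_right): buffer="oniexieyggt" (len 11), cursors c1@4 c2@7, authorship ..11.22....
After op 7 (insert('q')): buffer="onieqxieqyggt" (len 13), cursors c1@5 c2@9, authorship ..111.222....
After op 8 (add_cursor(7)): buffer="onieqxieqyggt" (len 13), cursors c1@5 c3@7 c2@9, authorship ..111.222....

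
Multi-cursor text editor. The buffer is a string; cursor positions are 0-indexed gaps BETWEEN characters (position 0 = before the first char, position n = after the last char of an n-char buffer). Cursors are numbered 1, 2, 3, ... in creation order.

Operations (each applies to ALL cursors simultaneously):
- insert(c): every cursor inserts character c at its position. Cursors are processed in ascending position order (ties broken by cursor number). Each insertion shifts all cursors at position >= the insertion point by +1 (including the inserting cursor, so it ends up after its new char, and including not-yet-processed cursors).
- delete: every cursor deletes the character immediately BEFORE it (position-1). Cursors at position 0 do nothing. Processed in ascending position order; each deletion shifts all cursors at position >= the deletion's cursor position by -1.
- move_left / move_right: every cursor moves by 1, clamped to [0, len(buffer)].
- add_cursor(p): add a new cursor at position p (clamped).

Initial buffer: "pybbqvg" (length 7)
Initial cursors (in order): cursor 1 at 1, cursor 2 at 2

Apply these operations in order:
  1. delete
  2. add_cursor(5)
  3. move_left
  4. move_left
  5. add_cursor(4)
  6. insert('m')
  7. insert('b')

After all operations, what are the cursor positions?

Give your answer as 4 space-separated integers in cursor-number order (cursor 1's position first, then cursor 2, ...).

After op 1 (delete): buffer="bbqvg" (len 5), cursors c1@0 c2@0, authorship .....
After op 2 (add_cursor(5)): buffer="bbqvg" (len 5), cursors c1@0 c2@0 c3@5, authorship .....
After op 3 (move_left): buffer="bbqvg" (len 5), cursors c1@0 c2@0 c3@4, authorship .....
After op 4 (move_left): buffer="bbqvg" (len 5), cursors c1@0 c2@0 c3@3, authorship .....
After op 5 (add_cursor(4)): buffer="bbqvg" (len 5), cursors c1@0 c2@0 c3@3 c4@4, authorship .....
After op 6 (insert('m')): buffer="mmbbqmvmg" (len 9), cursors c1@2 c2@2 c3@6 c4@8, authorship 12...3.4.
After op 7 (insert('b')): buffer="mmbbbbqmbvmbg" (len 13), cursors c1@4 c2@4 c3@9 c4@12, authorship 1212...33.44.

Answer: 4 4 9 12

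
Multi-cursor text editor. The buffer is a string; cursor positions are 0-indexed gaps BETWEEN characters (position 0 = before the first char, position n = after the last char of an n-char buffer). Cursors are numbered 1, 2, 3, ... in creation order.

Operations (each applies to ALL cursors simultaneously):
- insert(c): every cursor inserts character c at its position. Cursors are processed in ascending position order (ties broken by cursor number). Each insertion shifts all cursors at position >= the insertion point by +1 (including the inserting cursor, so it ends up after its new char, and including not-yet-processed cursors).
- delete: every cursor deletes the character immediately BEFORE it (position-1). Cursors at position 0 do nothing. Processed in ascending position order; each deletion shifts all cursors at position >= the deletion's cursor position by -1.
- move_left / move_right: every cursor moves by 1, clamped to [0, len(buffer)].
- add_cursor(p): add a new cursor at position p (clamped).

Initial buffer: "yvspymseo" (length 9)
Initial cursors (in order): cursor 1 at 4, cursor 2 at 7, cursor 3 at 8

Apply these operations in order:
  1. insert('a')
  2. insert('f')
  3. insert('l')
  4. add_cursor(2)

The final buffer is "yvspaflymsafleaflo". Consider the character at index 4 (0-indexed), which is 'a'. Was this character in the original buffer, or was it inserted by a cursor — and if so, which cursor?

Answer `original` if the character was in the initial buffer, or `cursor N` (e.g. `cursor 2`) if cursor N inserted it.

Answer: cursor 1

Derivation:
After op 1 (insert('a')): buffer="yvspaymsaeao" (len 12), cursors c1@5 c2@9 c3@11, authorship ....1...2.3.
After op 2 (insert('f')): buffer="yvspafymsafeafo" (len 15), cursors c1@6 c2@11 c3@14, authorship ....11...22.33.
After op 3 (insert('l')): buffer="yvspaflymsafleaflo" (len 18), cursors c1@7 c2@13 c3@17, authorship ....111...222.333.
After op 4 (add_cursor(2)): buffer="yvspaflymsafleaflo" (len 18), cursors c4@2 c1@7 c2@13 c3@17, authorship ....111...222.333.
Authorship (.=original, N=cursor N): . . . . 1 1 1 . . . 2 2 2 . 3 3 3 .
Index 4: author = 1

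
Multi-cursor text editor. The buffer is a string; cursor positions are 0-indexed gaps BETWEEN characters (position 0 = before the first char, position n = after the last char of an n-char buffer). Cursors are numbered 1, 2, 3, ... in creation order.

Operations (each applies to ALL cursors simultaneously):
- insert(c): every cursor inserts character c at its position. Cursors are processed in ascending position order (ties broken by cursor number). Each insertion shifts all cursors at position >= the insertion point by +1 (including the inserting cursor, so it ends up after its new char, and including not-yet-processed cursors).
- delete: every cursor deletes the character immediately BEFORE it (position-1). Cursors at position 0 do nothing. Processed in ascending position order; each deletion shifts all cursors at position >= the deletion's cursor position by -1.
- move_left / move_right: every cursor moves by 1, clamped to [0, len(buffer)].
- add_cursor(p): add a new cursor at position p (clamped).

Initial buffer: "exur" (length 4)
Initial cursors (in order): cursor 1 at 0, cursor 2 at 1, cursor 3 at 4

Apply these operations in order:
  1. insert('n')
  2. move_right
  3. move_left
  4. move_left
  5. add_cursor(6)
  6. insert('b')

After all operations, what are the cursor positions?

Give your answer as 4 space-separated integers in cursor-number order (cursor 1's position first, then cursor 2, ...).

After op 1 (insert('n')): buffer="nenxurn" (len 7), cursors c1@1 c2@3 c3@7, authorship 1.2...3
After op 2 (move_right): buffer="nenxurn" (len 7), cursors c1@2 c2@4 c3@7, authorship 1.2...3
After op 3 (move_left): buffer="nenxurn" (len 7), cursors c1@1 c2@3 c3@6, authorship 1.2...3
After op 4 (move_left): buffer="nenxurn" (len 7), cursors c1@0 c2@2 c3@5, authorship 1.2...3
After op 5 (add_cursor(6)): buffer="nenxurn" (len 7), cursors c1@0 c2@2 c3@5 c4@6, authorship 1.2...3
After op 6 (insert('b')): buffer="bnebnxubrbn" (len 11), cursors c1@1 c2@4 c3@8 c4@10, authorship 11.22..3.43

Answer: 1 4 8 10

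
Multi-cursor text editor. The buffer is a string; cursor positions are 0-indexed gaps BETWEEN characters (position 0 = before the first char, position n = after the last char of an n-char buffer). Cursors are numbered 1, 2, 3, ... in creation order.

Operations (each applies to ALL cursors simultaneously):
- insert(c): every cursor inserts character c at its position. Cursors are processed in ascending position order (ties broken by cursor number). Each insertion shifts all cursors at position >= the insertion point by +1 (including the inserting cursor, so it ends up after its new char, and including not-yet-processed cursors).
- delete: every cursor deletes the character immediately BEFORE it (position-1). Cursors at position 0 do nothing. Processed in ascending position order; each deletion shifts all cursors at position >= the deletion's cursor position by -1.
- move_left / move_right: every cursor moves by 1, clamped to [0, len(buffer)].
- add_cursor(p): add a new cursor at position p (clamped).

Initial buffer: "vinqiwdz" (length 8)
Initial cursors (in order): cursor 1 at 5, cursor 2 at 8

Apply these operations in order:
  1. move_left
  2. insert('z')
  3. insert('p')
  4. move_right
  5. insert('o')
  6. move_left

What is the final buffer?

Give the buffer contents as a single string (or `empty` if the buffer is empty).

After op 1 (move_left): buffer="vinqiwdz" (len 8), cursors c1@4 c2@7, authorship ........
After op 2 (insert('z')): buffer="vinqziwdzz" (len 10), cursors c1@5 c2@9, authorship ....1...2.
After op 3 (insert('p')): buffer="vinqzpiwdzpz" (len 12), cursors c1@6 c2@11, authorship ....11...22.
After op 4 (move_right): buffer="vinqzpiwdzpz" (len 12), cursors c1@7 c2@12, authorship ....11...22.
After op 5 (insert('o')): buffer="vinqzpiowdzpzo" (len 14), cursors c1@8 c2@14, authorship ....11.1..22.2
After op 6 (move_left): buffer="vinqzpiowdzpzo" (len 14), cursors c1@7 c2@13, authorship ....11.1..22.2

Answer: vinqzpiowdzpzo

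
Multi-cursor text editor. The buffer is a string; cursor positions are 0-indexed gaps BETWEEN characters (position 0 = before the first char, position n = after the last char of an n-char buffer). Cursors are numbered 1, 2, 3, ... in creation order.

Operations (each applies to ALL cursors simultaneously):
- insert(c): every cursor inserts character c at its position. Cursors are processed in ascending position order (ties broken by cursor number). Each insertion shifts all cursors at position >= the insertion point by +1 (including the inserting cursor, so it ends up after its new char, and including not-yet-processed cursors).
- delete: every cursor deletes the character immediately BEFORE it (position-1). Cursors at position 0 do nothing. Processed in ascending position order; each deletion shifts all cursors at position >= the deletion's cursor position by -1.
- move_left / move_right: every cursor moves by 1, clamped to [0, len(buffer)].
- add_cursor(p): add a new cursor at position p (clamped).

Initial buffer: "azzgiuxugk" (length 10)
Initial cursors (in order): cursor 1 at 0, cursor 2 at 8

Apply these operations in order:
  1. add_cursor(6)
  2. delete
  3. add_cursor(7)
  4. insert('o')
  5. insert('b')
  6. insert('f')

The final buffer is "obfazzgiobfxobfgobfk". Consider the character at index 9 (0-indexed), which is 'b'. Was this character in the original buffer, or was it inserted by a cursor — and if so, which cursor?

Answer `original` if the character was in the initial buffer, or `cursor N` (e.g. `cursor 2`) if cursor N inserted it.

After op 1 (add_cursor(6)): buffer="azzgiuxugk" (len 10), cursors c1@0 c3@6 c2@8, authorship ..........
After op 2 (delete): buffer="azzgixgk" (len 8), cursors c1@0 c3@5 c2@6, authorship ........
After op 3 (add_cursor(7)): buffer="azzgixgk" (len 8), cursors c1@0 c3@5 c2@6 c4@7, authorship ........
After op 4 (insert('o')): buffer="oazzgioxogok" (len 12), cursors c1@1 c3@7 c2@9 c4@11, authorship 1.....3.2.4.
After op 5 (insert('b')): buffer="obazzgiobxobgobk" (len 16), cursors c1@2 c3@9 c2@12 c4@15, authorship 11.....33.22.44.
After op 6 (insert('f')): buffer="obfazzgiobfxobfgobfk" (len 20), cursors c1@3 c3@11 c2@15 c4@19, authorship 111.....333.222.444.
Authorship (.=original, N=cursor N): 1 1 1 . . . . . 3 3 3 . 2 2 2 . 4 4 4 .
Index 9: author = 3

Answer: cursor 3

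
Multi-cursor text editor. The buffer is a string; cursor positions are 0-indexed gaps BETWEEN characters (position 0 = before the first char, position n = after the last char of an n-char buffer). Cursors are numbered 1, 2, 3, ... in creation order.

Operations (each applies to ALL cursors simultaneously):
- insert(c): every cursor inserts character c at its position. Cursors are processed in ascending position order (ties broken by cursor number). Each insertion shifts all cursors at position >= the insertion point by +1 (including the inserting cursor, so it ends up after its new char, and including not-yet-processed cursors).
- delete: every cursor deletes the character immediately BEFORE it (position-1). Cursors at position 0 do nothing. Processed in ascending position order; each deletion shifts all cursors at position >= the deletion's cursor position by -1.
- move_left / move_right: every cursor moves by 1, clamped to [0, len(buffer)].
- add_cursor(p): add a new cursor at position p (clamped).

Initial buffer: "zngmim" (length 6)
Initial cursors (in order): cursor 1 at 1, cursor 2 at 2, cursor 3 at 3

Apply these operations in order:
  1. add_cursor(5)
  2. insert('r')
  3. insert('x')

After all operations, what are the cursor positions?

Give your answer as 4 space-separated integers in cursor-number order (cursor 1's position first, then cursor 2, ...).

After op 1 (add_cursor(5)): buffer="zngmim" (len 6), cursors c1@1 c2@2 c3@3 c4@5, authorship ......
After op 2 (insert('r')): buffer="zrnrgrmirm" (len 10), cursors c1@2 c2@4 c3@6 c4@9, authorship .1.2.3..4.
After op 3 (insert('x')): buffer="zrxnrxgrxmirxm" (len 14), cursors c1@3 c2@6 c3@9 c4@13, authorship .11.22.33..44.

Answer: 3 6 9 13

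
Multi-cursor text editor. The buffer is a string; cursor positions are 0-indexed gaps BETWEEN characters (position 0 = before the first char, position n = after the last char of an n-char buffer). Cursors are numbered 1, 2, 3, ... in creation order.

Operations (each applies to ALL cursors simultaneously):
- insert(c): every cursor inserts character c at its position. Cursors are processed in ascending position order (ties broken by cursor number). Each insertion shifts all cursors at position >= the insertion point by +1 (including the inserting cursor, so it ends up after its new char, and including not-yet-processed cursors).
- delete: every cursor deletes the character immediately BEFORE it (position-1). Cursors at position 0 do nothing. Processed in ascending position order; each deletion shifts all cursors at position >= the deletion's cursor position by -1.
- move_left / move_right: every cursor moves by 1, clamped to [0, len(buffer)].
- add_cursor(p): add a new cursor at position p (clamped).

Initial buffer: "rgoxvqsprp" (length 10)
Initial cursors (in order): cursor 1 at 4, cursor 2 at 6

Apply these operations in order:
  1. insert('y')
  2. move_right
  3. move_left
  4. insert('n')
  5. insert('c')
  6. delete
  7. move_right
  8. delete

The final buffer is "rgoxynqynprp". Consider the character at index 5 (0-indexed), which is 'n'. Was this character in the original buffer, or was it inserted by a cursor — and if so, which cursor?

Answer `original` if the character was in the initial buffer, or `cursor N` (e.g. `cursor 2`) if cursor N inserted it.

After op 1 (insert('y')): buffer="rgoxyvqysprp" (len 12), cursors c1@5 c2@8, authorship ....1..2....
After op 2 (move_right): buffer="rgoxyvqysprp" (len 12), cursors c1@6 c2@9, authorship ....1..2....
After op 3 (move_left): buffer="rgoxyvqysprp" (len 12), cursors c1@5 c2@8, authorship ....1..2....
After op 4 (insert('n')): buffer="rgoxynvqynsprp" (len 14), cursors c1@6 c2@10, authorship ....11..22....
After op 5 (insert('c')): buffer="rgoxyncvqyncsprp" (len 16), cursors c1@7 c2@12, authorship ....111..222....
After op 6 (delete): buffer="rgoxynvqynsprp" (len 14), cursors c1@6 c2@10, authorship ....11..22....
After op 7 (move_right): buffer="rgoxynvqynsprp" (len 14), cursors c1@7 c2@11, authorship ....11..22....
After op 8 (delete): buffer="rgoxynqynprp" (len 12), cursors c1@6 c2@9, authorship ....11.22...
Authorship (.=original, N=cursor N): . . . . 1 1 . 2 2 . . .
Index 5: author = 1

Answer: cursor 1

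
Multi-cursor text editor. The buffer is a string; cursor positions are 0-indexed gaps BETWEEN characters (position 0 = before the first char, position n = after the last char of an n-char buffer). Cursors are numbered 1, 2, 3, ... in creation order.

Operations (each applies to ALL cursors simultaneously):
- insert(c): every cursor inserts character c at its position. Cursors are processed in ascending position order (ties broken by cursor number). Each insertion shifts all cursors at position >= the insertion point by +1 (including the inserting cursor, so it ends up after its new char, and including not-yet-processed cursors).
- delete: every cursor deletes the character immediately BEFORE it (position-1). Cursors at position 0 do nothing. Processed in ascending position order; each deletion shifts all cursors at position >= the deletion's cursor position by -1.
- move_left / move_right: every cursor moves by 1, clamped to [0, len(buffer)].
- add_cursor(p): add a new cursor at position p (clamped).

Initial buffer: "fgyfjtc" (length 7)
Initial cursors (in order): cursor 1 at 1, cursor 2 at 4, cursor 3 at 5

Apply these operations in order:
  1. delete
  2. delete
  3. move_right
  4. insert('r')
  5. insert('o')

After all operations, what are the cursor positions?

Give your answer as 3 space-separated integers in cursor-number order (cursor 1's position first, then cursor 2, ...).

After op 1 (delete): buffer="gytc" (len 4), cursors c1@0 c2@2 c3@2, authorship ....
After op 2 (delete): buffer="tc" (len 2), cursors c1@0 c2@0 c3@0, authorship ..
After op 3 (move_right): buffer="tc" (len 2), cursors c1@1 c2@1 c3@1, authorship ..
After op 4 (insert('r')): buffer="trrrc" (len 5), cursors c1@4 c2@4 c3@4, authorship .123.
After op 5 (insert('o')): buffer="trrroooc" (len 8), cursors c1@7 c2@7 c3@7, authorship .123123.

Answer: 7 7 7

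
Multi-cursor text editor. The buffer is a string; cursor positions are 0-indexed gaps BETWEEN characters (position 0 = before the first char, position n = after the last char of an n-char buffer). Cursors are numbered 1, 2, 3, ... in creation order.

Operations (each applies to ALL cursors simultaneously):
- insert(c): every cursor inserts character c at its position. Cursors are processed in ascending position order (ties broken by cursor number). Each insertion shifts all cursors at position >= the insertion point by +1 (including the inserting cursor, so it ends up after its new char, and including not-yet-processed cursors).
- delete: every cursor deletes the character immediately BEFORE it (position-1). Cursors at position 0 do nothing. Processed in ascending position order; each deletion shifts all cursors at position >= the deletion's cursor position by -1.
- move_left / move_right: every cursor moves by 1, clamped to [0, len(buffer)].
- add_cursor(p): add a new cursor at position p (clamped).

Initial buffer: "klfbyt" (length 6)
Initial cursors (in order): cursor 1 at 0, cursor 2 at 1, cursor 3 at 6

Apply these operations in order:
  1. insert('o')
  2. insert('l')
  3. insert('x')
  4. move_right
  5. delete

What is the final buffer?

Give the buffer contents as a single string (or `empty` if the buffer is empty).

After op 1 (insert('o')): buffer="okolfbyto" (len 9), cursors c1@1 c2@3 c3@9, authorship 1.2.....3
After op 2 (insert('l')): buffer="olkollfbytol" (len 12), cursors c1@2 c2@5 c3@12, authorship 11.22.....33
After op 3 (insert('x')): buffer="olxkolxlfbytolx" (len 15), cursors c1@3 c2@7 c3@15, authorship 111.222.....333
After op 4 (move_right): buffer="olxkolxlfbytolx" (len 15), cursors c1@4 c2@8 c3@15, authorship 111.222.....333
After op 5 (delete): buffer="olxolxfbytol" (len 12), cursors c1@3 c2@6 c3@12, authorship 111222....33

Answer: olxolxfbytol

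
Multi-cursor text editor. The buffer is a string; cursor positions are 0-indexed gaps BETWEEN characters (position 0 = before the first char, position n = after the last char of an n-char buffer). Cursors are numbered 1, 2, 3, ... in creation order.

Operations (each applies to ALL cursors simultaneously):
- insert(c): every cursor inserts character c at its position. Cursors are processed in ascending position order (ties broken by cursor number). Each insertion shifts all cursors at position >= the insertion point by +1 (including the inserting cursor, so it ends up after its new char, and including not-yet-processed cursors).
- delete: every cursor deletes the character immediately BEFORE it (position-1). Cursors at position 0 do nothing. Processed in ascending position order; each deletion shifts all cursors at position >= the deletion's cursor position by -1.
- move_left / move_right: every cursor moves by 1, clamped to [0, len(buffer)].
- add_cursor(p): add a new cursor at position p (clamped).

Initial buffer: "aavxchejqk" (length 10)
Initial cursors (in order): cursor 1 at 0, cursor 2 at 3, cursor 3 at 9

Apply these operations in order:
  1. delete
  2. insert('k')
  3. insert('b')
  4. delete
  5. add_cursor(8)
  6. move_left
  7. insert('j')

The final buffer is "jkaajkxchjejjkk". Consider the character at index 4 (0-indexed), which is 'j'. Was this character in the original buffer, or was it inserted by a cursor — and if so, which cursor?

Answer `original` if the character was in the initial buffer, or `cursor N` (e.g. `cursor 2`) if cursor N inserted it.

After op 1 (delete): buffer="aaxchejk" (len 8), cursors c1@0 c2@2 c3@7, authorship ........
After op 2 (insert('k')): buffer="kaakxchejkk" (len 11), cursors c1@1 c2@4 c3@10, authorship 1..2.....3.
After op 3 (insert('b')): buffer="kbaakbxchejkbk" (len 14), cursors c1@2 c2@6 c3@13, authorship 11..22.....33.
After op 4 (delete): buffer="kaakxchejkk" (len 11), cursors c1@1 c2@4 c3@10, authorship 1..2.....3.
After op 5 (add_cursor(8)): buffer="kaakxchejkk" (len 11), cursors c1@1 c2@4 c4@8 c3@10, authorship 1..2.....3.
After op 6 (move_left): buffer="kaakxchejkk" (len 11), cursors c1@0 c2@3 c4@7 c3@9, authorship 1..2.....3.
After op 7 (insert('j')): buffer="jkaajkxchjejjkk" (len 15), cursors c1@1 c2@5 c4@10 c3@13, authorship 11..22...4..33.
Authorship (.=original, N=cursor N): 1 1 . . 2 2 . . . 4 . . 3 3 .
Index 4: author = 2

Answer: cursor 2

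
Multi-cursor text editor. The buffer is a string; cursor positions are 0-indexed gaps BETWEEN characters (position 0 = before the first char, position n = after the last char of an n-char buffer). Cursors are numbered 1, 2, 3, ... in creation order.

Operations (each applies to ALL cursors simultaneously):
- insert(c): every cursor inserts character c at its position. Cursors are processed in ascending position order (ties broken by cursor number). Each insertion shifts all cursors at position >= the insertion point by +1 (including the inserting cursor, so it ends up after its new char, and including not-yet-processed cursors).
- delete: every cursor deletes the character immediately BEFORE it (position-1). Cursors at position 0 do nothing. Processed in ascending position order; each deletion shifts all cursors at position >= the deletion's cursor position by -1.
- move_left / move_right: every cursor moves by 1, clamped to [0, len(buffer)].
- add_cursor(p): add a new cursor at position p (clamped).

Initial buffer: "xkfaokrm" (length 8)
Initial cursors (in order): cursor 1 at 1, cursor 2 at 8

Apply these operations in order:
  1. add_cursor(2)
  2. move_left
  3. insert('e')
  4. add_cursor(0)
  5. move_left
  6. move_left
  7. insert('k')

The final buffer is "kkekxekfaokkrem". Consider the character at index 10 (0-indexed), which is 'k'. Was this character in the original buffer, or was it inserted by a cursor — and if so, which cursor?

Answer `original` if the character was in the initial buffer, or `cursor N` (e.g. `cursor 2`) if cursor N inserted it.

Answer: original

Derivation:
After op 1 (add_cursor(2)): buffer="xkfaokrm" (len 8), cursors c1@1 c3@2 c2@8, authorship ........
After op 2 (move_left): buffer="xkfaokrm" (len 8), cursors c1@0 c3@1 c2@7, authorship ........
After op 3 (insert('e')): buffer="exekfaokrem" (len 11), cursors c1@1 c3@3 c2@10, authorship 1.3......2.
After op 4 (add_cursor(0)): buffer="exekfaokrem" (len 11), cursors c4@0 c1@1 c3@3 c2@10, authorship 1.3......2.
After op 5 (move_left): buffer="exekfaokrem" (len 11), cursors c1@0 c4@0 c3@2 c2@9, authorship 1.3......2.
After op 6 (move_left): buffer="exekfaokrem" (len 11), cursors c1@0 c4@0 c3@1 c2@8, authorship 1.3......2.
After op 7 (insert('k')): buffer="kkekxekfaokkrem" (len 15), cursors c1@2 c4@2 c3@4 c2@12, authorship 1413.3.....2.2.
Authorship (.=original, N=cursor N): 1 4 1 3 . 3 . . . . . 2 . 2 .
Index 10: author = original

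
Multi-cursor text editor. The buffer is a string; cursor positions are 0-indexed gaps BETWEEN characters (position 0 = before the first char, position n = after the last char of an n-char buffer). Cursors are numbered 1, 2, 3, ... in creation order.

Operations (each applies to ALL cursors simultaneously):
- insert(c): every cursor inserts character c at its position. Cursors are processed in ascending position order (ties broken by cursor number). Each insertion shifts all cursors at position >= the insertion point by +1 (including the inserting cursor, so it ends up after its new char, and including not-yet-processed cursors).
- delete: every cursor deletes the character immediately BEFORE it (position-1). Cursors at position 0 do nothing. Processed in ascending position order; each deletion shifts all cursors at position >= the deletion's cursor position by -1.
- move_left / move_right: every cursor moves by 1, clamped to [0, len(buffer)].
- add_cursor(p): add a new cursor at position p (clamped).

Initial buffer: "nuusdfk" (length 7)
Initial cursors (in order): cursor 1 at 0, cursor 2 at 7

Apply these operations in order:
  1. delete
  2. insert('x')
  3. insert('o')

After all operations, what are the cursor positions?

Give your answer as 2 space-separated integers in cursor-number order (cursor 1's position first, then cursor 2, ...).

After op 1 (delete): buffer="nuusdf" (len 6), cursors c1@0 c2@6, authorship ......
After op 2 (insert('x')): buffer="xnuusdfx" (len 8), cursors c1@1 c2@8, authorship 1......2
After op 3 (insert('o')): buffer="xonuusdfxo" (len 10), cursors c1@2 c2@10, authorship 11......22

Answer: 2 10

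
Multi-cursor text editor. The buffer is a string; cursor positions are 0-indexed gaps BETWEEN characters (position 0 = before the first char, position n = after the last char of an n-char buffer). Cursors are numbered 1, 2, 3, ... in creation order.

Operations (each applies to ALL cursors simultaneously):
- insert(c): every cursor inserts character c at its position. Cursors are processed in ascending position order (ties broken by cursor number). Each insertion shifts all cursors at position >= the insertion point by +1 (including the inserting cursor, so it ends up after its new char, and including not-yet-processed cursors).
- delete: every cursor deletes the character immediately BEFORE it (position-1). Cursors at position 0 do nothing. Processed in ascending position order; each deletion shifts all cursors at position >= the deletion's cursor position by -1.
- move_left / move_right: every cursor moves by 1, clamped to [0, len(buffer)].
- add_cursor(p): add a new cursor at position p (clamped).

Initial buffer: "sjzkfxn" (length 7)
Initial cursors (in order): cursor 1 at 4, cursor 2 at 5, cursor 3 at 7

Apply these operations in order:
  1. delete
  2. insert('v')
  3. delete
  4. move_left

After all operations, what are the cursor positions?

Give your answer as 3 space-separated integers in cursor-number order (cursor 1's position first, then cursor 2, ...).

Answer: 2 2 3

Derivation:
After op 1 (delete): buffer="sjzx" (len 4), cursors c1@3 c2@3 c3@4, authorship ....
After op 2 (insert('v')): buffer="sjzvvxv" (len 7), cursors c1@5 c2@5 c3@7, authorship ...12.3
After op 3 (delete): buffer="sjzx" (len 4), cursors c1@3 c2@3 c3@4, authorship ....
After op 4 (move_left): buffer="sjzx" (len 4), cursors c1@2 c2@2 c3@3, authorship ....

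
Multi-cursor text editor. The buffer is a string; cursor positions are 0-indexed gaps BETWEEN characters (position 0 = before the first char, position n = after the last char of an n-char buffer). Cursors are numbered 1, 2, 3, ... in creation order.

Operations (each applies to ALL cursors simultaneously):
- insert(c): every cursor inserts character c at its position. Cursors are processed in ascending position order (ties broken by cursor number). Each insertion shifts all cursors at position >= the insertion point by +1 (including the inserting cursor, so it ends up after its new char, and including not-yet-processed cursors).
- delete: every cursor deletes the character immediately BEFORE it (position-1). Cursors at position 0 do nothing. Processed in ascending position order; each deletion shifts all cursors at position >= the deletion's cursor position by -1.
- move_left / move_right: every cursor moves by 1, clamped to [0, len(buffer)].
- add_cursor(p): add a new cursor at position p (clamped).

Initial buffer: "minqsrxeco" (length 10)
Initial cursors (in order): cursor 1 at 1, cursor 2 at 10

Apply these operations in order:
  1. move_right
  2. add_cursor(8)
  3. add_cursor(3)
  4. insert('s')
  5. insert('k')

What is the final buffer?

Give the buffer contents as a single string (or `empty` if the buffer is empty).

Answer: misknskqsrxeskcosk

Derivation:
After op 1 (move_right): buffer="minqsrxeco" (len 10), cursors c1@2 c2@10, authorship ..........
After op 2 (add_cursor(8)): buffer="minqsrxeco" (len 10), cursors c1@2 c3@8 c2@10, authorship ..........
After op 3 (add_cursor(3)): buffer="minqsrxeco" (len 10), cursors c1@2 c4@3 c3@8 c2@10, authorship ..........
After op 4 (insert('s')): buffer="misnsqsrxescos" (len 14), cursors c1@3 c4@5 c3@11 c2@14, authorship ..1.4.....3..2
After op 5 (insert('k')): buffer="misknskqsrxeskcosk" (len 18), cursors c1@4 c4@7 c3@14 c2@18, authorship ..11.44.....33..22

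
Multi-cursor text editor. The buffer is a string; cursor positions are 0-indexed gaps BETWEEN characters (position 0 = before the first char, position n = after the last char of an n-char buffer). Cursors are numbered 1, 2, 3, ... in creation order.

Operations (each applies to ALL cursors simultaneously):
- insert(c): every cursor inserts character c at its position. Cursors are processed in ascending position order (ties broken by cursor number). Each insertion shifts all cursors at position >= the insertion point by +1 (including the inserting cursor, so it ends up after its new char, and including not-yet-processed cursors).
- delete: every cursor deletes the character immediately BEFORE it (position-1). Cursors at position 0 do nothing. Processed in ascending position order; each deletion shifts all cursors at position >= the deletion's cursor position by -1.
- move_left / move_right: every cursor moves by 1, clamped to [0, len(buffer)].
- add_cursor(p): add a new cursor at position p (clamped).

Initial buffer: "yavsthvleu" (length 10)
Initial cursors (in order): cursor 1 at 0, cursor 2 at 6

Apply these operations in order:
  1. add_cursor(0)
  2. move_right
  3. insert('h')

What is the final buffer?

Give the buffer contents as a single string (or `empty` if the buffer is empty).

Answer: yhhavsthvhleu

Derivation:
After op 1 (add_cursor(0)): buffer="yavsthvleu" (len 10), cursors c1@0 c3@0 c2@6, authorship ..........
After op 2 (move_right): buffer="yavsthvleu" (len 10), cursors c1@1 c3@1 c2@7, authorship ..........
After op 3 (insert('h')): buffer="yhhavsthvhleu" (len 13), cursors c1@3 c3@3 c2@10, authorship .13......2...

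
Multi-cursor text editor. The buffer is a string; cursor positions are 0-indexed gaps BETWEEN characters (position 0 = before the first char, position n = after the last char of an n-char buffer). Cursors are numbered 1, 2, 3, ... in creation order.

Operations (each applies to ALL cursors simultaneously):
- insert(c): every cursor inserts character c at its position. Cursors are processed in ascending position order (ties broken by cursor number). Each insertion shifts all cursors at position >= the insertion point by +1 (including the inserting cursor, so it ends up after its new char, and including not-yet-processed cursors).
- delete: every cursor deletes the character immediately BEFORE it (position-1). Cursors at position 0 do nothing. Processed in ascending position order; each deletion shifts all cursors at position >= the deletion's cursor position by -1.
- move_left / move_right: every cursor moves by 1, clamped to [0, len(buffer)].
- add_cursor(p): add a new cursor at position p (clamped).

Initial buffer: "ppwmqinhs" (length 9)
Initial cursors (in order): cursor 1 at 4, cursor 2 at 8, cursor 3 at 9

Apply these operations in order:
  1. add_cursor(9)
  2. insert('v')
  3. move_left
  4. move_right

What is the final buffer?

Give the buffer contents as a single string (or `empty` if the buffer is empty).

Answer: ppwmvqinhvsvv

Derivation:
After op 1 (add_cursor(9)): buffer="ppwmqinhs" (len 9), cursors c1@4 c2@8 c3@9 c4@9, authorship .........
After op 2 (insert('v')): buffer="ppwmvqinhvsvv" (len 13), cursors c1@5 c2@10 c3@13 c4@13, authorship ....1....2.34
After op 3 (move_left): buffer="ppwmvqinhvsvv" (len 13), cursors c1@4 c2@9 c3@12 c4@12, authorship ....1....2.34
After op 4 (move_right): buffer="ppwmvqinhvsvv" (len 13), cursors c1@5 c2@10 c3@13 c4@13, authorship ....1....2.34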